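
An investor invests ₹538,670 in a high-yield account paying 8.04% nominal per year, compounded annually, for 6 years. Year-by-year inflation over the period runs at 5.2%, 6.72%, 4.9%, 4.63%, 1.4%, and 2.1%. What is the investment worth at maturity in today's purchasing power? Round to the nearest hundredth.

Nominal value at maturity: ₹538,670 × (1 + 8.04%)^6 ≈ ₹856,702.91.
Price-level factor over 6 years: 1.052 × 1.0672 × 1.049 × 1.0463 × 1.014 × 1.021 ≈ 1.2757247081.
The maturity value deflated by that factor is the answer in today's purchasing power.

₹671,542.15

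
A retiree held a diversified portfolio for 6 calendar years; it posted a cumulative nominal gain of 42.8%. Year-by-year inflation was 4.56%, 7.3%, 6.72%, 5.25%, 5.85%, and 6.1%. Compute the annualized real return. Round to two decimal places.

0.15%

Cumulative inflation factor: 1.0456 × 1.073 × 1.0672 × 1.0525 × 1.0585 × 1.061 ≈ 1.41527.
Nominal growth factor: 1.42800. Real growth factor = 1.42800 / 1.41527 ≈ 1.00899.
Annualized: 1.00899^(1/6) − 1 ≈ 0.00149.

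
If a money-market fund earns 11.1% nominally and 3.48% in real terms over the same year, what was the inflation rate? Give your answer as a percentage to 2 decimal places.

7.36%

From (1+r_nom) = (1+r_real)(1+π), we get 1+π = (1 + 11.1%)/(1 + 3.48%) = 1.111/1.0348 ≈ 1.07364.
So π ≈ 7.3637%.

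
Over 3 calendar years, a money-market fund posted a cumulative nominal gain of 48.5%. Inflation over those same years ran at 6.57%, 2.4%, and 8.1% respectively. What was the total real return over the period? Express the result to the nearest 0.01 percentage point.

25.88%

Cumulative inflation factor: 1.0657 × 1.024 × 1.081 ≈ 1.17967.
Nominal growth factor: 1.48500. Real growth factor = 1.48500 / 1.17967 ≈ 1.25883.
Total real return ≈ 25.8826%.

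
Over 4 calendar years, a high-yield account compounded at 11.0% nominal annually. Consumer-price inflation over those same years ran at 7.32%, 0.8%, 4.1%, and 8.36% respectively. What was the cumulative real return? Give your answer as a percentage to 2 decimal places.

Cumulative inflation factor: 1.0732 × 1.008 × 1.041 × 1.0836 ≈ 1.22028.
Nominal growth factor: 1.51807. Real growth factor = 1.51807 / 1.22028 ≈ 1.24403.
Total real return ≈ 24.4030%.

24.40%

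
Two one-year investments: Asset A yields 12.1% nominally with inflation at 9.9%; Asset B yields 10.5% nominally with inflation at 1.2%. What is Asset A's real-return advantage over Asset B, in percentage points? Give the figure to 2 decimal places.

-7.19

Asset A real return: 1.121/1.099 − 1 = 2.002%.
Asset B real return: 1.105/1.012 − 1 = 9.190%.
Difference: 2.002 − 9.190 = -7.188 pp.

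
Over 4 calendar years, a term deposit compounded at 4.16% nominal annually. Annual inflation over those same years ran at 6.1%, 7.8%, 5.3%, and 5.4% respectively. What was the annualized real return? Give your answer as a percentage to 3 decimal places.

-1.870%

Cumulative inflation factor: 1.061 × 1.078 × 1.053 × 1.054 ≈ 1.26941.
Nominal growth factor: 1.17707. Real growth factor = 1.17707 / 1.26941 ≈ 0.92726.
Annualized: 0.92726^(1/4) − 1 ≈ -0.01870.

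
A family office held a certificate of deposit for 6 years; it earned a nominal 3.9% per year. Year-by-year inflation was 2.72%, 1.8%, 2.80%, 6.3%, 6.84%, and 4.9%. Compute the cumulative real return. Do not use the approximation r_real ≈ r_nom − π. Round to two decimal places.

Cumulative inflation factor: 1.0272 × 1.018 × 1.0280 × 1.063 × 1.0684 × 1.049 ≈ 1.28067.
Nominal growth factor: 1.25804. Real growth factor = 1.25804 / 1.28067 ≈ 0.98232.
Total real return ≈ -1.7676%.

-1.77%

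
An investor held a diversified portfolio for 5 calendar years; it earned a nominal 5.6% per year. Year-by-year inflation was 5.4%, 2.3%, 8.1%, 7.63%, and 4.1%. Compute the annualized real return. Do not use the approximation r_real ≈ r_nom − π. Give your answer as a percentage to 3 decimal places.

Cumulative inflation factor: 1.054 × 1.023 × 1.081 × 1.0763 × 1.041 ≈ 1.30595.
Nominal growth factor: 1.31317. Real growth factor = 1.31317 / 1.30595 ≈ 1.00553.
Annualized: 1.00553^(1/5) − 1 ≈ 0.00110.

0.110%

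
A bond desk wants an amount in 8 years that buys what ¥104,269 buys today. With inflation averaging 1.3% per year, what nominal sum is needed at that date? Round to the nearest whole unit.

¥115,619

Cumulative price-level factor: (1+1.3%)^8 ≈ 1.1088570522.
The nominal amount required is ¥104,269 scaled up by that factor.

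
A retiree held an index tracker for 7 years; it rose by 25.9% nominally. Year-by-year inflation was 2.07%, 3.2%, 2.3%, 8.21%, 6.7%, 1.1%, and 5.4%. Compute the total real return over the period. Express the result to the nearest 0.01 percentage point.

-5.04%

Cumulative inflation factor: 1.0207 × 1.032 × 1.023 × 1.0821 × 1.067 × 1.011 × 1.054 ≈ 1.32580.
Nominal growth factor: 1.25900. Real growth factor = 1.25900 / 1.32580 ≈ 0.94962.
Total real return ≈ -5.0383%.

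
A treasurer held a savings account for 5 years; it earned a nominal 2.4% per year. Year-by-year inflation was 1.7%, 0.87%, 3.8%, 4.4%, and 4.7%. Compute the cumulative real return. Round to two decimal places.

Cumulative inflation factor: 1.017 × 1.0087 × 1.038 × 1.044 × 1.047 ≈ 1.16393.
Nominal growth factor: 1.12590. Real growth factor = 1.12590 / 1.16393 ≈ 0.96732.
Total real return ≈ -3.2675%.

-3.27%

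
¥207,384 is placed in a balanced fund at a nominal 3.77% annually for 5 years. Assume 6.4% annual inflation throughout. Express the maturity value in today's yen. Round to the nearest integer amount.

Nominal value at maturity: ¥207,384 × (1 + 3.77%)^5 ≈ ¥249,537.
Price-level factor over 5 years: (1 + 6.4%)^5 ≈ 1.3636663998.
The maturity value deflated by that factor is the answer in today's purchasing power.

¥182,990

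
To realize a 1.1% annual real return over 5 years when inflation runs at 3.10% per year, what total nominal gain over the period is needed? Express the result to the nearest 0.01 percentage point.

Required annual nominal rate: (1+1.1%)(1+3.10%) − 1 = 4.2341%.
Cumulative over 5 years: (1 + 0.042341)^5 − 1 ≈ 0.23041.

23.04%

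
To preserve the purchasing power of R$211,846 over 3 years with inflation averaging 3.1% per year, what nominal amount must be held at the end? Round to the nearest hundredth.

Cumulative price-level factor: (1+3.1%)^3 = 1.095912791.
Multiplying R$211,846 by the price-level factor gives the future nominal sum.

R$232,164.74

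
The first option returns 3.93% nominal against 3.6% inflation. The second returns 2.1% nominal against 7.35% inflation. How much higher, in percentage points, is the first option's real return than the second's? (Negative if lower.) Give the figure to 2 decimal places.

5.21

The first option real return: 1.0393/1.036 − 1 = 0.319%.
The second real return: 1.021/1.0735 − 1 = -4.891%.
Difference: 0.319 − (-4.891) = 5.210 pp.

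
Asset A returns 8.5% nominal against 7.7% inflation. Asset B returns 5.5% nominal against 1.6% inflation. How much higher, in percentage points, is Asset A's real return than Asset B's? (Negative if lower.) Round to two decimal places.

-3.10

Asset A real return: 1.085/1.077 − 1 = 0.743%.
Asset B real return: 1.055/1.016 − 1 = 3.839%.
Difference: 0.743 − 3.839 = -3.096 pp.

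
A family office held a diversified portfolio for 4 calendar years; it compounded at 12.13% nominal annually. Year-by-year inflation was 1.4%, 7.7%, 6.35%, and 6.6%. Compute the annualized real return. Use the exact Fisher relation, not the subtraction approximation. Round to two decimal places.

6.30%

Cumulative inflation factor: 1.014 × 1.077 × 1.0635 × 1.066 ≈ 1.23808.
Nominal growth factor: 1.58084. Real growth factor = 1.58084 / 1.23808 ≈ 1.27685.
Annualized: 1.27685^(1/4) − 1 ≈ 0.06300.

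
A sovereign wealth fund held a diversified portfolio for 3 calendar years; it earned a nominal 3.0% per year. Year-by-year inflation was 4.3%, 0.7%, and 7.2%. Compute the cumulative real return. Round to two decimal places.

-2.95%

Cumulative inflation factor: 1.043 × 1.007 × 1.072 ≈ 1.12592.
Nominal growth factor: 1.09273. Real growth factor = 1.09273 / 1.12592 ≈ 0.97052.
Total real return ≈ -2.9483%.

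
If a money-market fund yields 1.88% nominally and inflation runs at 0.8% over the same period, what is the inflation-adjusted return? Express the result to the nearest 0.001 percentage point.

1.071%

Real return via the Fisher equation: (1 + 1.88%)/(1 + 0.8%) − 1 = 1.0188/1.008 − 1 ≈ 0.01071.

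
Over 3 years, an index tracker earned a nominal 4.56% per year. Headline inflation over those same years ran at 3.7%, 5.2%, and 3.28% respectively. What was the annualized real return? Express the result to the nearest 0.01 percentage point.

Cumulative inflation factor: 1.037 × 1.052 × 1.0328 ≈ 1.12671.
Nominal growth factor: 1.14313. Real growth factor = 1.14313 / 1.12671 ≈ 1.01458.
Annualized: 1.01458^(1/3) − 1 ≈ 0.00484.

0.48%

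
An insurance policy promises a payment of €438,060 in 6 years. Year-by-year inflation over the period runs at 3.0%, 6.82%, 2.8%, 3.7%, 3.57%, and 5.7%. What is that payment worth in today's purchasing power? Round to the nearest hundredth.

Price-level factor over 6 years: 1.030 × 1.0682 × 1.028 × 1.037 × 1.0357 × 1.057 ≈ 1.2840165838.
Purchasing power today: €438,060 divided by that factor.

€341,163.82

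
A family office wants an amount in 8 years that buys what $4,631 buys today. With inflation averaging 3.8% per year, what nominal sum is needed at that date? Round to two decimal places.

Cumulative price-level factor: (1+3.8%)^8 ≈ 1.3476553139.
Multiplying $4,631 by the price-level factor gives the future nominal sum.

$6,240.99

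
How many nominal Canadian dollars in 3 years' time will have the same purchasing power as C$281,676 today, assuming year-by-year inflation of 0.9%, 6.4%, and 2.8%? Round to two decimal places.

C$310,867.81

Cumulative price-level factor: 1.009 × 1.064 × 1.028 = 1.103636128.
The nominal amount required is C$281,676 scaled up by that factor.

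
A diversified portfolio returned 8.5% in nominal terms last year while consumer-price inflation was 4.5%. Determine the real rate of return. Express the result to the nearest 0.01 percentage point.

Real return via the Fisher equation: (1 + 8.5%)/(1 + 4.5%) − 1 = 1.085/1.045 − 1 ≈ 0.03828.

3.83%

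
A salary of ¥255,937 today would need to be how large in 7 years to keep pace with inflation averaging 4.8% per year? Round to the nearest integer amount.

Cumulative price-level factor: (1+4.8%)^7 ≈ 1.3884459516.
Multiplying ¥255,937 by the price-level factor gives the future nominal sum.

¥355,355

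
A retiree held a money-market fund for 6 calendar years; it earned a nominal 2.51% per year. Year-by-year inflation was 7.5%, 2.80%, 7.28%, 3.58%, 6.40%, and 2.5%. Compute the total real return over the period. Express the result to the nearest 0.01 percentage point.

Cumulative inflation factor: 1.075 × 1.0280 × 1.0728 × 1.0358 × 1.0640 × 1.025 ≈ 1.33925.
Nominal growth factor: 1.16037. Real growth factor = 1.16037 / 1.33925 ≈ 0.86643.
Total real return ≈ -13.3566%.

-13.36%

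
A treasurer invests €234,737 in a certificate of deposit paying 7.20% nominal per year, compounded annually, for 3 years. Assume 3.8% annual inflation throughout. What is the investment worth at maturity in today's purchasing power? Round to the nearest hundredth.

€258,567.45

Nominal value at maturity: €234,737 × (1 + 7.20%)^3 ≈ €289,178.44.
Price-level factor over 3 years: (1 + 3.8%)^3 = 1.118386872.
Dividing the nominal maturity value by the price-level factor gives the value in today's money.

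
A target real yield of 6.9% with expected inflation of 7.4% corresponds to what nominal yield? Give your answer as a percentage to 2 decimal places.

By the Fisher equation, 1 + r_nom = (1 + 6.9%)(1 + 7.4%) = 1.069 × 1.074 = 1.148106.
So r_nom = 14.8106%.

14.81%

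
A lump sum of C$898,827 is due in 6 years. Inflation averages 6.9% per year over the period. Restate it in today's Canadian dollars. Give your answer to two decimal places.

Price-level factor over 6 years: (1 + 6.9%)^6 ≈ 1.4923346789.
Purchasing power today: C$898,827 divided by that factor.

C$602,295.86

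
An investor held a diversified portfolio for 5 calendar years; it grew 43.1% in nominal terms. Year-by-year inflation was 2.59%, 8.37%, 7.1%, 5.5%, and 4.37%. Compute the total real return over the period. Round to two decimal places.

Cumulative inflation factor: 1.0259 × 1.0837 × 1.071 × 1.055 × 1.0437 ≈ 1.31109.
Nominal growth factor: 1.43100. Real growth factor = 1.43100 / 1.31109 ≈ 1.09146.
Total real return ≈ 9.1460%.

9.15%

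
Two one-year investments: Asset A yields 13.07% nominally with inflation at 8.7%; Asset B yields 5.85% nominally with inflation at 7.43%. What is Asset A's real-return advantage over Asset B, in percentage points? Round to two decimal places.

Asset A real return: 1.1307/1.087 − 1 = 4.020%.
Asset B real return: 1.0585/1.0743 − 1 = -1.471%.
Difference: 4.020 − (-1.471) = 5.491 pp.

5.49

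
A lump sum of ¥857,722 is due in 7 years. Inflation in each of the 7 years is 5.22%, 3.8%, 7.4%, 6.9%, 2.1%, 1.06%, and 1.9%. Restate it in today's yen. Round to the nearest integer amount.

Price-level factor over 7 years: 1.0522 × 1.038 × 1.074 × 1.069 × 1.021 × 1.0106 × 1.019 ≈ 1.3184293351.
Purchasing power today: ¥857,722 divided by that factor.

¥650,563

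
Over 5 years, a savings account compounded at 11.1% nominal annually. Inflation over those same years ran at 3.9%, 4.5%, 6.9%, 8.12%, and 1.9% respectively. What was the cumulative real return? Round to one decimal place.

Cumulative inflation factor: 1.039 × 1.045 × 1.069 × 1.0812 × 1.019 ≈ 1.27876.
Nominal growth factor: 1.69266. Real growth factor = 1.69266 / 1.27876 ≈ 1.32367.
Total real return ≈ 32.3672%.

32.4%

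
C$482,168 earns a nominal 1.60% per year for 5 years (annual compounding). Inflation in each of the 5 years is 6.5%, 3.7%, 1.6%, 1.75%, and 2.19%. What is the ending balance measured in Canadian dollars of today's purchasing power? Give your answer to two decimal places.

C$447,406.24

Nominal value at maturity: C$482,168 × (1 + 1.60%)^5 ≈ C$521,995.70.
Price-level factor over 5 years: 1.065 × 1.037 × 1.016 × 1.0175 × 1.0219 ≈ 1.1667152893.
The maturity value deflated by that factor is the answer in today's purchasing power.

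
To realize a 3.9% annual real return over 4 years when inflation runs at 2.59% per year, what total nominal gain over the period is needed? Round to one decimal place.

Required annual nominal rate: (1+3.9%)(1+2.59%) − 1 = 6.59101%.
Cumulative over 4 years: (1 + 0.0659101)^4 − 1 ≈ 0.29087.

29.1%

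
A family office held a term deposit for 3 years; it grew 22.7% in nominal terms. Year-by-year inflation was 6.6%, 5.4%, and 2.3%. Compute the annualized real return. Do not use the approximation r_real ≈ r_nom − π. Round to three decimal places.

2.201%

Cumulative inflation factor: 1.066 × 1.054 × 1.023 ≈ 1.14941.
Nominal growth factor: 1.22700. Real growth factor = 1.22700 / 1.14941 ≈ 1.06751.
Annualized: 1.06751^(1/3) − 1 ≈ 0.02201.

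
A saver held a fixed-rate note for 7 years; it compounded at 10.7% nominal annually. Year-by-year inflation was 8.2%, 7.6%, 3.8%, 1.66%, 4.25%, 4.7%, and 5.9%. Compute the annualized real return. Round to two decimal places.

5.29%

Cumulative inflation factor: 1.082 × 1.076 × 1.038 × 1.0166 × 1.0425 × 1.047 × 1.059 ≈ 1.42006.
Nominal growth factor: 2.03720. Real growth factor = 2.03720 / 1.42006 ≈ 1.43459.
Annualized: 1.43459^(1/7) − 1 ≈ 0.05291.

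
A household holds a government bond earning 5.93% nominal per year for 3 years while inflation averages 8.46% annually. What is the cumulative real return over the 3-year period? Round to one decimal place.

-6.8%

The annual real rate is (1+5.93%)/(1+8.46%) − 1 = -2.3327%.
Compounded over 3 years: (1 + -0.023327)^3 − 1 ≈ -0.06836.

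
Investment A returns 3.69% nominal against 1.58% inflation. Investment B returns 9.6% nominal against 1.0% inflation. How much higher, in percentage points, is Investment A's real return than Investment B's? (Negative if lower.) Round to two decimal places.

Investment A real return: 1.0369/1.0158 − 1 = 2.077%.
Investment B real return: 1.096/1.010 − 1 = 8.515%.
Difference: 2.077 − 8.515 = -6.438 pp.

-6.44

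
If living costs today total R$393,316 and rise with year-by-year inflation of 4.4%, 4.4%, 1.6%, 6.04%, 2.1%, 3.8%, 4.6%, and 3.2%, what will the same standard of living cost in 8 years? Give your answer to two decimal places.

Cumulative price-level factor: 1.044 × 1.044 × 1.016 × 1.0604 × 1.021 × 1.038 × 1.046 × 1.032 ≈ 1.3433800725.
Multiplying R$393,316 by the price-level factor gives the future nominal sum.

R$528,372.88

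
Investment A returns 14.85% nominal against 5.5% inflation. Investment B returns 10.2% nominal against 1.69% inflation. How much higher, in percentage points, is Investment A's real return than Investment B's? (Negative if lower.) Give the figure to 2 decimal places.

0.49

Investment A real return: 1.1485/1.055 − 1 = 8.863%.
Investment B real return: 1.102/1.0169 − 1 = 8.369%.
Difference: 8.863 − 8.369 = 0.494 pp.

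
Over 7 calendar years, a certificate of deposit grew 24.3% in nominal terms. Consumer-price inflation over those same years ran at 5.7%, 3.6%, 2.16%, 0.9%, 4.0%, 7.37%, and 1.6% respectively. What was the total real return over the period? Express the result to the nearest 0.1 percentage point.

-2.9%

Cumulative inflation factor: 1.057 × 1.036 × 1.0216 × 1.009 × 1.040 × 1.0737 × 1.016 ≈ 1.28061.
Nominal growth factor: 1.24300. Real growth factor = 1.24300 / 1.28061 ≈ 0.97063.
Total real return ≈ -2.9369%.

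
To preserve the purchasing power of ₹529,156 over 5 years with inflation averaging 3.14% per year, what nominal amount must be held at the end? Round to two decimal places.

Cumulative price-level factor: (1+3.14%)^5 ≈ 1.1671740826.
The nominal amount required is ₹529,156 scaled up by that factor.

₹617,617.17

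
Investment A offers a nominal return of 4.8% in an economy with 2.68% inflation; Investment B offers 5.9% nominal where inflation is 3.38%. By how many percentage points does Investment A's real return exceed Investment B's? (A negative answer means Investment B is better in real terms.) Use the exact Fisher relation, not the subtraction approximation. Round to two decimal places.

-0.37

Investment A real return: 1.048/1.0268 − 1 = 2.065%.
Investment B real return: 1.059/1.0338 − 1 = 2.438%.
Difference: 2.065 − 2.438 = -0.373 pp.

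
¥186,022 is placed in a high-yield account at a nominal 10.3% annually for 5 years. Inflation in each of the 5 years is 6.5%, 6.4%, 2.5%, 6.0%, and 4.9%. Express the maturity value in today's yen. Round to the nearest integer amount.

Nominal value at maturity: ¥186,022 × (1 + 10.3%)^5 ≈ ¥303,698.
Price-level factor over 5 years: 1.065 × 1.064 × 1.025 × 1.060 × 1.049 ≈ 1.2915060787.
The maturity value deflated by that factor is the answer in today's purchasing power.

¥235,150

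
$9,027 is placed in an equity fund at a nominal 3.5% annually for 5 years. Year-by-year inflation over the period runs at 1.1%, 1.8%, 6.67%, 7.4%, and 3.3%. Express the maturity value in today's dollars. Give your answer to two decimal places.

$8,802.36

Nominal value at maturity: $9,027 × (1 + 3.5%)^5 ≈ $10,721.24.
Price-level factor over 5 years: 1.011 × 1.018 × 1.0667 × 1.074 × 1.033 ≈ 1.2179959145.
The maturity value deflated by that factor is the answer in today's purchasing power.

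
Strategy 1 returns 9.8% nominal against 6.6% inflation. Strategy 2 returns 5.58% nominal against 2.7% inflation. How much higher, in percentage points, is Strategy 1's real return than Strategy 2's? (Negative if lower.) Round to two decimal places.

Strategy 1 real return: 1.098/1.066 − 1 = 3.002%.
Strategy 2 real return: 1.0558/1.027 − 1 = 2.804%.
Difference: 3.002 − 2.804 = 0.198 pp.

0.20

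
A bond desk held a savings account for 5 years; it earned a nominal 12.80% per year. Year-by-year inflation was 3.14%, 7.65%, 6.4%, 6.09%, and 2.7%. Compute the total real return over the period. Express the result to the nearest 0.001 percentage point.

41.879%

Cumulative inflation factor: 1.0314 × 1.0765 × 1.064 × 1.0609 × 1.027 ≈ 1.28715.
Nominal growth factor: 1.82619. Real growth factor = 1.82619 / 1.28715 ≈ 1.41879.
Total real return ≈ 41.8789%.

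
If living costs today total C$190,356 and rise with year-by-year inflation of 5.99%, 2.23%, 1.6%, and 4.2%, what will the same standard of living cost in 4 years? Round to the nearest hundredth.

C$218,359.08

Cumulative price-level factor: 1.0599 × 1.0223 × 1.016 × 1.042 ≈ 1.1471089807.
Multiplying C$190,356 by the price-level factor gives the future nominal sum.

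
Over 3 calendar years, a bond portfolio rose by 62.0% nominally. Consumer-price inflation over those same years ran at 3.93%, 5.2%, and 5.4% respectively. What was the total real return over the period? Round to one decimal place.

40.6%

Cumulative inflation factor: 1.0393 × 1.052 × 1.054 ≈ 1.15238.
Nominal growth factor: 1.62000. Real growth factor = 1.62000 / 1.15238 ≈ 1.40578.
Total real return ≈ 40.5781%.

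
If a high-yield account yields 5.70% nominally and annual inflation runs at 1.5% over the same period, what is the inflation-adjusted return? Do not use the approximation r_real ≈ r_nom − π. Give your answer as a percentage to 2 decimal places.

Real return via the Fisher equation: (1 + 5.70%)/(1 + 1.5%) − 1 = 1.0570/1.015 − 1 ≈ 0.04138.

4.14%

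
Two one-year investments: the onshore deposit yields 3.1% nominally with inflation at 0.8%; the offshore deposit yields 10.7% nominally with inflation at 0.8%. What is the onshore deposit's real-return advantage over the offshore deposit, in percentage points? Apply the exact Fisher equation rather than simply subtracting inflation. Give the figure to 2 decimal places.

The onshore deposit real return: 1.031/1.008 − 1 = 2.282%.
The offshore deposit real return: 1.107/1.008 − 1 = 9.821%.
Difference: 2.282 − 9.821 = -7.539 pp.

-7.54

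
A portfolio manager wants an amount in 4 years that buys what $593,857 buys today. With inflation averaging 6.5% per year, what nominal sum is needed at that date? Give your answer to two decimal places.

$763,977.05

Cumulative price-level factor: (1+6.5%)^4 ≈ 1.2864663506.
Multiplying $593,857 by the price-level factor gives the future nominal sum.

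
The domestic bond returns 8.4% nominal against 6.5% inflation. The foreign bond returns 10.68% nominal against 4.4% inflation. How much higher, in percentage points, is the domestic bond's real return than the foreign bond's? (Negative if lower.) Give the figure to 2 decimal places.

The domestic bond real return: 1.084/1.065 − 1 = 1.784%.
The foreign bond real return: 1.1068/1.044 − 1 = 6.015%.
Difference: 1.784 − 6.015 = -4.231 pp.

-4.23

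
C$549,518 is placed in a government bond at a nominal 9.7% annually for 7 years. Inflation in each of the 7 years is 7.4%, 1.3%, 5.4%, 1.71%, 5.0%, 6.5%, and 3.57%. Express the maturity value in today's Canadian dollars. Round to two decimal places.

C$777,745.38

Nominal value at maturity: C$549,518 × (1 + 9.7%)^7 ≈ C$1,050,578.03.
Price-level factor over 7 years: 1.074 × 1.013 × 1.054 × 1.0171 × 1.050 × 1.065 × 1.0357 ≈ 1.3507994496.
Dividing the nominal maturity value by the price-level factor gives the value in today's money.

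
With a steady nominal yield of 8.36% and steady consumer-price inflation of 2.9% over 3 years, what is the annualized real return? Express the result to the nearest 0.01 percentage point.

5.31%

With constant rates the annual real return is the same each year: (1+8.36%)/(1+2.9%) − 1 = 0.05306.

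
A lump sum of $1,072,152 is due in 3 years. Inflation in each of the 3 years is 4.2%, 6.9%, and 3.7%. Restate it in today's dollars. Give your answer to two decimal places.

Price-level factor over 3 years: 1.042 × 1.069 × 1.037 = 1.155112226.
Purchasing power today: $1,072,152 divided by that factor.

$928,179.94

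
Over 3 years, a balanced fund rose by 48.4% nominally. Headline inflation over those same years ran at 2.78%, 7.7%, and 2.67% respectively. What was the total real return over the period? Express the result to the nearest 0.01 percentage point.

Cumulative inflation factor: 1.0278 × 1.077 × 1.0267 ≈ 1.13650.
Nominal growth factor: 1.48400. Real growth factor = 1.48400 / 1.13650 ≈ 1.30577.
Total real return ≈ 30.5768%.

30.58%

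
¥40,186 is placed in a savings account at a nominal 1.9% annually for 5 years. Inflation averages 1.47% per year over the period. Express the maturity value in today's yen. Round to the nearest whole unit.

Nominal value at maturity: ¥40,186 × (1 + 1.9%)^5 ≈ ¥44,152.
Price-level factor over 5 years: (1 + 1.47%)^5 ≈ 1.0756928994.
The maturity value deflated by that factor is the answer in today's purchasing power.

¥41,045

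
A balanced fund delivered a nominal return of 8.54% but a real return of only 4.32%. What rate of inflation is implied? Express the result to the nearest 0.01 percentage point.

From (1+r_nom) = (1+r_real)(1+π), we get 1+π = (1 + 8.54%)/(1 + 4.32%) = 1.0854/1.0432 ≈ 1.04045.
So π ≈ 4.0452%.

4.05%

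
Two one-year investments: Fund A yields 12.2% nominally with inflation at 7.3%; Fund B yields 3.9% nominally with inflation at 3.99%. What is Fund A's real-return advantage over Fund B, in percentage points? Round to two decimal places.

Fund A real return: 1.122/1.073 − 1 = 4.567%.
Fund B real return: 1.039/1.0399 − 1 = -0.087%.
Difference: 4.567 − (-0.087) = 4.654 pp.

4.65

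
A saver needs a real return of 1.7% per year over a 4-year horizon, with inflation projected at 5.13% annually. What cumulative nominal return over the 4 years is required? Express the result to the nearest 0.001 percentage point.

30.674%

Required annual nominal rate: (1+1.7%)(1+5.13%) − 1 = 6.91721%.
Cumulative over 4 years: (1 + 0.0691721)^4 − 1 ≈ 0.30674.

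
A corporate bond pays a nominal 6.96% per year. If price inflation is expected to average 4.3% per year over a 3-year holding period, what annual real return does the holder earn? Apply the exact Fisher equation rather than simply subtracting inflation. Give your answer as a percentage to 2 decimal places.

With constant rates the annual real return is the same each year: (1+6.96%)/(1+4.3%) − 1 = 0.02550.

2.55%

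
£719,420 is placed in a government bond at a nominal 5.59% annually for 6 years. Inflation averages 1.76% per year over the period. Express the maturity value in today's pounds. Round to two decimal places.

Nominal value at maturity: £719,420 × (1 + 5.59%)^6 ≈ £997,055.30.
Price-level factor over 6 years: (1 + 1.76%)^6 ≈ 1.1103568850.
Dividing the nominal maturity value by the price-level factor gives the value in today's money.

£897,959.31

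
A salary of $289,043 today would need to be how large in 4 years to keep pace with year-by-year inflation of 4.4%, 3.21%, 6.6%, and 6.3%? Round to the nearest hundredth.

$352,919.13

Cumulative price-level factor: 1.044 × 1.0321 × 1.066 × 1.063 ≈ 1.2209917962.
The nominal amount required is $289,043 scaled up by that factor.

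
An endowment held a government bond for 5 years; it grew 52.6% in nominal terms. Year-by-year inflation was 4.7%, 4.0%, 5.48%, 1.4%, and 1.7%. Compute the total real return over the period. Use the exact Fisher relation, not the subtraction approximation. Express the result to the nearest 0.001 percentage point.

Cumulative inflation factor: 1.047 × 1.040 × 1.0548 × 1.014 × 1.017 ≈ 1.18443.
Nominal growth factor: 1.52600. Real growth factor = 1.52600 / 1.18443 ≈ 1.28838.
Total real return ≈ 28.8384%.

28.838%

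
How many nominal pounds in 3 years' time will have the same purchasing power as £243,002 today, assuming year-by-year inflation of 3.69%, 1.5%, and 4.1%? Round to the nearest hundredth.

£266,233.99

Cumulative price-level factor: 1.0369 × 1.015 × 1.041 = 1.0956040935.
The nominal amount required is £243,002 scaled up by that factor.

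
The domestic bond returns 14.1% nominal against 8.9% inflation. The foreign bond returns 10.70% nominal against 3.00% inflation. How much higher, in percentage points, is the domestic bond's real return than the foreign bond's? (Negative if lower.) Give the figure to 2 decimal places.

-2.70

The domestic bond real return: 1.141/1.089 − 1 = 4.775%.
The foreign bond real return: 1.1070/1.0300 − 1 = 7.476%.
Difference: 4.775 − 7.476 = -2.701 pp.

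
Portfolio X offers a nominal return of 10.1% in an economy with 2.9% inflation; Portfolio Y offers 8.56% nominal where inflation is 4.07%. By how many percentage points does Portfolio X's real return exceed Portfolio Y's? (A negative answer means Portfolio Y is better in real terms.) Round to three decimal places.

2.683

Portfolio X real return: 1.101/1.029 − 1 = 6.9971%.
Portfolio Y real return: 1.0856/1.0407 − 1 = 4.3144%.
Difference: 6.9971 − 4.3144 = 2.6827 pp.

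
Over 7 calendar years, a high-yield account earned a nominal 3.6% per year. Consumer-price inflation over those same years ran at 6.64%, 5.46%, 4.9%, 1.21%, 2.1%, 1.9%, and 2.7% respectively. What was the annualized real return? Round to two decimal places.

0.06%

Cumulative inflation factor: 1.0664 × 1.0546 × 1.049 × 1.0121 × 1.021 × 1.019 × 1.027 ≈ 1.27578.
Nominal growth factor: 1.28091. Real growth factor = 1.28091 / 1.27578 ≈ 1.00402.
Annualized: 1.00402^(1/7) − 1 ≈ 0.00057.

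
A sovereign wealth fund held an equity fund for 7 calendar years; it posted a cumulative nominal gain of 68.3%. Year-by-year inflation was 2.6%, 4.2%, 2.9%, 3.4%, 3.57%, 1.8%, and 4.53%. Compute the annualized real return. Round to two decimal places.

Cumulative inflation factor: 1.026 × 1.042 × 1.029 × 1.034 × 1.0357 × 1.018 × 1.0453 ≈ 1.25364.
Nominal growth factor: 1.68300. Real growth factor = 1.68300 / 1.25364 ≈ 1.34249.
Annualized: 1.34249^(1/7) − 1 ≈ 0.04297.

4.30%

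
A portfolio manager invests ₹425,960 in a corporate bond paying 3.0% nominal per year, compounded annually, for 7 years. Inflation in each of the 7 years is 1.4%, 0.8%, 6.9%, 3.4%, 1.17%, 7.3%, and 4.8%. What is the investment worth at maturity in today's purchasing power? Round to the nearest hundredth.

Nominal value at maturity: ₹425,960 × (1 + 3.0%)^7 ≈ ₹523,877.07.
Price-level factor over 7 years: 1.014 × 1.008 × 1.069 × 1.034 × 1.0117 × 1.073 × 1.048 ≈ 1.2853147330.
The maturity value deflated by that factor is the answer in today's purchasing power.

₹407,586.61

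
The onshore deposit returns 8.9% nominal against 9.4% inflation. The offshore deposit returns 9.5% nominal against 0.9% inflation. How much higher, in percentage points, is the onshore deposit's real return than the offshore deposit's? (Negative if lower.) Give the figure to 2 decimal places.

The onshore deposit real return: 1.089/1.094 − 1 = -0.457%.
The offshore deposit real return: 1.095/1.009 − 1 = 8.523%.
Difference: -0.457 − 8.523 = -8.980 pp.

-8.98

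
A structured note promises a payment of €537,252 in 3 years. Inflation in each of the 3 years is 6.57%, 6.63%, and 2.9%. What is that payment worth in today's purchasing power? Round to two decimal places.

Price-level factor over 3 years: 1.0657 × 1.0663 × 1.029 ≈ 1.1693102314.
Purchasing power today: €537,252 divided by that factor.

€459,460.62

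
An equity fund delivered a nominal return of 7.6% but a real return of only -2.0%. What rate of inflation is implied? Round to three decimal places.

9.796%

From (1+r_nom) = (1+r_real)(1+π), we get 1+π = (1 + 7.6%)/(1 − 2.0%) = 1.076/0.980 ≈ 1.09796.
So π ≈ 9.7959%.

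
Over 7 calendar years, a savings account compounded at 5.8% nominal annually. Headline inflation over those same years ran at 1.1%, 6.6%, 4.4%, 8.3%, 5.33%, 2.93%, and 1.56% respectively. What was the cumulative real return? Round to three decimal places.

10.598%

Cumulative inflation factor: 1.011 × 1.066 × 1.044 × 1.083 × 1.0533 × 1.0293 × 1.0156 ≈ 1.34170.
Nominal growth factor: 1.48388. Real growth factor = 1.48388 / 1.34170 ≈ 1.10598.
Total real return ≈ 10.5976%.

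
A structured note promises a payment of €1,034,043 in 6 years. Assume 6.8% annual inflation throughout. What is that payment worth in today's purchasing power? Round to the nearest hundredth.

€696,804.72

Price-level factor over 6 years: (1 + 6.8%)^6 ≈ 1.4839781831.
Purchasing power today: €1,034,043 divided by that factor.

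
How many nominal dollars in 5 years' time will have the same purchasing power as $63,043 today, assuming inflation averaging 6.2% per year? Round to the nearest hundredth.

Cumulative price-level factor: (1+6.2%)^5 ≈ 1.3508980778.
The nominal amount required is $63,043 scaled up by that factor.

$85,164.67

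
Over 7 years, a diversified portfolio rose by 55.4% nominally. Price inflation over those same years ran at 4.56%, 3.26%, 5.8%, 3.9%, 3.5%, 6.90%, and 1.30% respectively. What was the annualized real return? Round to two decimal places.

2.25%

Cumulative inflation factor: 1.0456 × 1.0326 × 1.058 × 1.039 × 1.035 × 1.0690 × 1.0130 ≈ 1.33023.
Nominal growth factor: 1.55400. Real growth factor = 1.55400 / 1.33023 ≈ 1.16822.
Annualized: 1.16822^(1/7) − 1 ≈ 0.02246.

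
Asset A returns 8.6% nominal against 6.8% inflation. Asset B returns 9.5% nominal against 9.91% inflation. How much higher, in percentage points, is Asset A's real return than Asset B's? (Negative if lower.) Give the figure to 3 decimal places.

2.058

Asset A real return: 1.086/1.068 − 1 = 1.6854%.
Asset B real return: 1.095/1.0991 − 1 = -0.3730%.
Difference: 1.6854 − (-0.3730) = 2.0584 pp.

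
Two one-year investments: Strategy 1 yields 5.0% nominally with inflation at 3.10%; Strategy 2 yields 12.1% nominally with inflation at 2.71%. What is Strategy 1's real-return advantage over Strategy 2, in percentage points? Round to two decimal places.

-7.30

Strategy 1 real return: 1.050/1.0310 − 1 = 1.843%.
Strategy 2 real return: 1.121/1.0271 − 1 = 9.142%.
Difference: 1.843 − 9.142 = -7.299 pp.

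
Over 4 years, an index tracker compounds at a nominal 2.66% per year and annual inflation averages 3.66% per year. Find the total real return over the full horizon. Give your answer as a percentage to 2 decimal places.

The annual real rate is (1+2.66%)/(1+3.66%) − 1 = -0.9647%.
Compounded over 4 years: (1 + -0.009647)^4 − 1 ≈ -0.03803.

-3.80%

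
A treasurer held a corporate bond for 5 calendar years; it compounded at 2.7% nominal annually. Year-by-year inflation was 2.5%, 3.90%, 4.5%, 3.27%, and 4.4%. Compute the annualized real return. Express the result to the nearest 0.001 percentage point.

Cumulative inflation factor: 1.025 × 1.0390 × 1.045 × 1.0327 × 1.044 ≈ 1.19986.
Nominal growth factor: 1.14249. Real growth factor = 1.14249 / 1.19986 ≈ 0.95219.
Annualized: 0.95219^(1/5) − 1 ≈ -0.00975.

-0.975%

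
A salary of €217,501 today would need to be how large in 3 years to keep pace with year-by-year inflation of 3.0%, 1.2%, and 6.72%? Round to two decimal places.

€241,949.55

Cumulative price-level factor: 1.030 × 1.012 × 1.0672 = 1.112406592.
The nominal amount required is €217,501 scaled up by that factor.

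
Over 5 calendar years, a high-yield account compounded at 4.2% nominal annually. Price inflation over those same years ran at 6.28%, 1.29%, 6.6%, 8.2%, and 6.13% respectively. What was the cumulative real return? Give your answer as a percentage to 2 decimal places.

Cumulative inflation factor: 1.0628 × 1.0129 × 1.066 × 1.082 × 1.0613 ≈ 1.31777.
Nominal growth factor: 1.22840. Real growth factor = 1.22840 / 1.31777 ≈ 0.93218.
Total real return ≈ -6.7824%.

-6.78%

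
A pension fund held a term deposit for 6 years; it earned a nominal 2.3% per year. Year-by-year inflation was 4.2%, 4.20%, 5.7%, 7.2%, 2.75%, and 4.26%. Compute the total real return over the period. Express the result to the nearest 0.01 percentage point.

Cumulative inflation factor: 1.042 × 1.0420 × 1.057 × 1.072 × 1.0275 × 1.0426 ≈ 1.31797.
Nominal growth factor: 1.14618. Real growth factor = 1.14618 / 1.31797 ≈ 0.86966.
Total real return ≈ -13.0341%.

-13.03%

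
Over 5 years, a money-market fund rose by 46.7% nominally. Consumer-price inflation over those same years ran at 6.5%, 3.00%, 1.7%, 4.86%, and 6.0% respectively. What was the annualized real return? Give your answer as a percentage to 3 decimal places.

3.419%

Cumulative inflation factor: 1.065 × 1.0300 × 1.017 × 1.0486 × 1.060 ≈ 1.24001.
Nominal growth factor: 1.46700. Real growth factor = 1.46700 / 1.24001 ≈ 1.18306.
Annualized: 1.18306^(1/5) − 1 ≈ 0.03419.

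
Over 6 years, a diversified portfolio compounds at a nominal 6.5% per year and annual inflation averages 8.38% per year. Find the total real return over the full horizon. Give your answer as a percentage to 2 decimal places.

-9.97%

The annual real rate is (1+6.5%)/(1+8.38%) − 1 = -1.7346%.
Compounded over 6 years: (1 + -0.017346)^6 − 1 ≈ -0.09967.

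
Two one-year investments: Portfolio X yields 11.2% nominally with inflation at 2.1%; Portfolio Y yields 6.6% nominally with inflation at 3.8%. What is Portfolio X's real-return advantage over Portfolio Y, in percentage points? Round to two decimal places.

6.22

Portfolio X real return: 1.112/1.021 − 1 = 8.913%.
Portfolio Y real return: 1.066/1.038 − 1 = 2.697%.
Difference: 8.913 − 2.697 = 6.216 pp.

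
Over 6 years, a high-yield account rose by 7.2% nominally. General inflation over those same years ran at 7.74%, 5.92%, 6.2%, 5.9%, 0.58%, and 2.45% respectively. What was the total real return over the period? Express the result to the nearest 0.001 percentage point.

Cumulative inflation factor: 1.0774 × 1.0592 × 1.062 × 1.059 × 1.0058 × 1.0245 ≈ 1.32251.
Nominal growth factor: 1.07200. Real growth factor = 1.07200 / 1.32251 ≈ 0.81058.
Total real return ≈ -18.9420%.

-18.942%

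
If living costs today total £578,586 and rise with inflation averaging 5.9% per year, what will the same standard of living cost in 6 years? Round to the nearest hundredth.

Cumulative price-level factor: (1+5.9%)^6 ≈ 1.4105086721.
Multiplying £578,586 by the price-level factor gives the future nominal sum.

£816,100.57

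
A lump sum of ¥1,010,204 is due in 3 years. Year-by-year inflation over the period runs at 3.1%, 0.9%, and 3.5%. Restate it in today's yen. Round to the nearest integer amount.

Price-level factor over 3 years: 1.031 × 1.009 × 1.035 = 1.076688765.
Purchasing power today: ¥1,010,204 divided by that factor.

¥938,251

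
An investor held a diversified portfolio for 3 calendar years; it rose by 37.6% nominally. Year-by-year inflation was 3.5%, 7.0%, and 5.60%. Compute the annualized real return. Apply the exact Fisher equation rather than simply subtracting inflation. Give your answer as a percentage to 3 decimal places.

Cumulative inflation factor: 1.035 × 1.070 × 1.0560 ≈ 1.16947.
Nominal growth factor: 1.37600. Real growth factor = 1.37600 / 1.16947 ≈ 1.17660.
Annualized: 1.17660^(1/3) − 1 ≈ 0.05571.

5.571%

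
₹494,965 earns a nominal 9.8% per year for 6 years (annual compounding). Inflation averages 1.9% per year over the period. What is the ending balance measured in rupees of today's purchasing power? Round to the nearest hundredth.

Nominal value at maturity: ₹494,965 × (1 + 9.8%)^6 ≈ ₹867,338.31.
Price-level factor over 6 years: (1 + 1.9%)^6 ≈ 1.1195541497.
Dividing the nominal maturity value by the price-level factor gives the value in today's money.

₹774,717.61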